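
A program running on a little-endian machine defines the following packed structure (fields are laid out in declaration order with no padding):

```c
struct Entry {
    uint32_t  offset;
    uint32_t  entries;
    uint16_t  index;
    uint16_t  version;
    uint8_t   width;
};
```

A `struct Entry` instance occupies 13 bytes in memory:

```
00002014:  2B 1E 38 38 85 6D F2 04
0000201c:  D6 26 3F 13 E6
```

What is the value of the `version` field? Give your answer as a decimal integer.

4927

`version` follows `offset` (4 B), `entries` (4 B), `index` (2 B), so it starts at offset 4 + 4 + 2 = 10 and occupies 2 bytes.
Bytes at offsets 10..11: 3F 13.
Little-endian: lowest address holds the least-significant byte.
Reassemble most-significant byte first: 13 3F → 0x133F.
0x133F = 4927.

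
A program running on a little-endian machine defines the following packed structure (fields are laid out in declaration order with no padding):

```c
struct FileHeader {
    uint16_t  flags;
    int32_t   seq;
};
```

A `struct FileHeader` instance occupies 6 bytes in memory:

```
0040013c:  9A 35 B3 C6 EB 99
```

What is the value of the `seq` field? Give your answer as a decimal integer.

`seq` follows `flags` (2 bytes), so it starts at byte offset 2 and occupies 4 bytes.
Bytes at offsets 2..5: B3 C6 EB 99.
Little-endian stores the least-significant byte at the lowest address.
Reassemble most-significant byte first: 99 EB C6 B3 → 0x99EBC6B3.
Top bit is set, so as a signed 32-bit value this is 0x99EBC6B3 − 2^32 = -1712601421.

-1712601421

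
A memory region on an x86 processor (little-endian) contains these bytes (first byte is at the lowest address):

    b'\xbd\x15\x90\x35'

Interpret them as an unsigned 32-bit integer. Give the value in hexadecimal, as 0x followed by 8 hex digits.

0x359015BD

Little-endian stores the least-significant byte at the lowest address.
Reassemble most-significant byte first: 35 90 15 BD → 0x359015BD.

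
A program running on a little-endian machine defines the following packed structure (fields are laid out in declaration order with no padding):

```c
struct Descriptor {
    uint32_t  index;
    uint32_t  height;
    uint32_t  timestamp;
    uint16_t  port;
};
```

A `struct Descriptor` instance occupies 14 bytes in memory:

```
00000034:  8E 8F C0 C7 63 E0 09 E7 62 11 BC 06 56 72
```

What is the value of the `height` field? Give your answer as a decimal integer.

`height` follows `index` (4 bytes), so it starts at byte offset 4 and occupies 4 bytes.
Bytes at offsets 4..7: 63 E0 09 E7.
Little-endian stores the least-significant byte at the lowest address.
Reassemble most-significant byte first: E7 09 E0 63 → 0xE709E063.
0xE709E063 = 3876184163.

3876184163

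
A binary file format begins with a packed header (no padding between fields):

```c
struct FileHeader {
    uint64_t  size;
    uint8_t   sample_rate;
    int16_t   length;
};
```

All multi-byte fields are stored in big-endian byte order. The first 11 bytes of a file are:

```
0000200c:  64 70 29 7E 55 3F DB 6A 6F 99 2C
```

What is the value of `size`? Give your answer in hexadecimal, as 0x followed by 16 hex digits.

`size` is the first field, at byte offset 0, occupying 8 bytes.
Bytes at offsets 0..7: 64 70 29 7E 55 3F DB 6A.
Big-endian stores the most-significant byte at the lowest address.
The bytes are already most-significant first: 0x6470297E553FDB6A.

0x6470297E553FDB6A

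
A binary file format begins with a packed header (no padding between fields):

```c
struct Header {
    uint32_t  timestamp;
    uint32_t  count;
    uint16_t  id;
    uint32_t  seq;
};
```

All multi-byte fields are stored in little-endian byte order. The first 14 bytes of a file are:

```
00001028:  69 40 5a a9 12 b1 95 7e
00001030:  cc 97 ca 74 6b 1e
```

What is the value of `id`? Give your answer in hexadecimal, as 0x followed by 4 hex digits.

`id` follows `timestamp` (4 B), `count` (4 B), so it starts at offset 4 + 4 = 8 and occupies 2 bytes.
Bytes at offsets 8..9: CC 97.
In little-endian order the low byte comes first in memory.
Reassemble most-significant byte first: 97 CC → 0x97CC.

0x97CC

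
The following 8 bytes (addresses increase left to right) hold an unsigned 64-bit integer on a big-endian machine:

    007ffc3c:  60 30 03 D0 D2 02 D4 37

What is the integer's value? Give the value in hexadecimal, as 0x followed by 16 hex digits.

Big-endian: lowest address holds the most-significant byte.
The bytes are already most-significant first: 0x603003D0D202D437.

0x603003D0D202D437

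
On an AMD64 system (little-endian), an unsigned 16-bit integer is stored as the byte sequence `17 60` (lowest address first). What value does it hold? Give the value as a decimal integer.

In little-endian order the low byte comes first in memory.
Reassemble most-significant byte first: 60 17 → 0x6017.
0x6017 = 24599.

24599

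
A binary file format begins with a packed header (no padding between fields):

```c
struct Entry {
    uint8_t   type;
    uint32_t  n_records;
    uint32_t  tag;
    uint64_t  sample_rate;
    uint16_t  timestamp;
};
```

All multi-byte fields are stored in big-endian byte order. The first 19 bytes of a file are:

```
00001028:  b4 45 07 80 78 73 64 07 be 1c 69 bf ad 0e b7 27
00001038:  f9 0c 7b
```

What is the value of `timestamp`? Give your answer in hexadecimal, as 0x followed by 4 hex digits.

`timestamp` follows `type` (1 B), `n_records` (4 B), `tag` (4 B), `sample_rate` (8 B), so it starts at offset 1 + 4 + 4 + 8 = 17 and occupies 2 bytes.
Bytes at offsets 17..18: 0C 7B.
In big-endian order the high byte comes first in memory.
The bytes are already most-significant first: 0x0C7B.

0x0C7B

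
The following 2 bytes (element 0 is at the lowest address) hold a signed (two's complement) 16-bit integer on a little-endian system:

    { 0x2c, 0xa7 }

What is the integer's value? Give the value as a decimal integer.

-22740

Little-endian: lowest address holds the least-significant byte.
Reassemble most-significant byte first: A7 2C → 0xA72C.
Top bit is set, so as a signed 16-bit value this is 0xA72C − 2^16 = -22740.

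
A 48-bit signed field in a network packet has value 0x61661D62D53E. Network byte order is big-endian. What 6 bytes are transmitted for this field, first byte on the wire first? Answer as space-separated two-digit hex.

61 66 1D 62 D5 3E

Split into bytes (most-significant first): 61 66 1D 62 D5 3E.
Big-endian stores the most-significant byte at the lowest address.
So the memory order matches the most-significant-first order: 61 66 1D 62 D5 3E.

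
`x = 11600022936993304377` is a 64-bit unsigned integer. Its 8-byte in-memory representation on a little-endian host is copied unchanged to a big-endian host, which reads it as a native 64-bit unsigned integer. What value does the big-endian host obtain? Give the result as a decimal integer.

4147778772781759392

11600022936993304377 in 64-bit hexadecimal is 0xA0FB8F66D1DE8F39.
Stored little-endian, the bytes at ascending addresses are 39 8F DE D1 66 8F FB A0.
Read back as big-endian, the last byte is least significant, giving 0x398FDED1668FFBA0.
0x398FDED1668FFBA0 = 4147778772781759392.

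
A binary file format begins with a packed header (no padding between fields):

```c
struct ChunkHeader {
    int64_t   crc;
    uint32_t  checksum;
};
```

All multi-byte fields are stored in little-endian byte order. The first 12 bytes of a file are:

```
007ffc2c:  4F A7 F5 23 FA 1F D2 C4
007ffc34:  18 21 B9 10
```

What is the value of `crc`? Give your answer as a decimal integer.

`crc` is the first field, at byte offset 0, occupying 8 bytes.
Bytes at offsets 0..7: 4F A7 F5 23 FA 1F D2 C4.
In little-endian order the low byte comes first in memory.
Reassemble most-significant byte first: C4 D2 1F FA 23 F5 A7 4F → 0xC4D21FFA23F5A74F.
Top bit is set, so as a signed 64-bit value this is 0xC4D21FFA23F5A74F − 2^64 = -4264310737960851633.

-4264310737960851633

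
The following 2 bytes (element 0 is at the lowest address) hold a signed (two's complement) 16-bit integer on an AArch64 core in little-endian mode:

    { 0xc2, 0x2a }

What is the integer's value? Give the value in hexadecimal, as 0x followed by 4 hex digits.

Little-endian: lowest address holds the least-significant byte.
Reassemble most-significant byte first: 2A C2 → 0x2AC2.

0x2AC2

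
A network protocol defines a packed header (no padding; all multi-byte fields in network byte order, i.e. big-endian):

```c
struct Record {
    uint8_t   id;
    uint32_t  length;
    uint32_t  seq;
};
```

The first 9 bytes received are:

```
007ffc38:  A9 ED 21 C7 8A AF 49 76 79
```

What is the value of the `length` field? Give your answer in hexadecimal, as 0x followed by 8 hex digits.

`length` follows `id` (1 byte), so it starts at byte offset 1 and occupies 4 bytes.
Bytes at offsets 1..4: ED 21 C7 8A.
Big-endian: lowest address holds the most-significant byte.
The bytes are already most-significant first: 0xED21C78A.

0xED21C78A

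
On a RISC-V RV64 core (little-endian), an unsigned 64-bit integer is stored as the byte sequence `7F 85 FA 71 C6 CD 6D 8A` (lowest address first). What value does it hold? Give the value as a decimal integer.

9974855001894978943

Little-endian: lowest address holds the least-significant byte.
Reassemble most-significant byte first: 8A 6D CD C6 71 FA 85 7F → 0x8A6DCDC671FA857F.
0x8A6DCDC671FA857F = 9974855001894978943.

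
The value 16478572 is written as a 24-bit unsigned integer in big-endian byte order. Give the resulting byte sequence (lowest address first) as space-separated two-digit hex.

FB 71 6C

16478572 in hexadecimal, padded to 24 bits, is 0xFB716C.
Split into bytes (most-significant first): FB 71 6C.
In big-endian order the high byte comes first in memory.
So the memory order matches the most-significant-first order: FB 71 6C.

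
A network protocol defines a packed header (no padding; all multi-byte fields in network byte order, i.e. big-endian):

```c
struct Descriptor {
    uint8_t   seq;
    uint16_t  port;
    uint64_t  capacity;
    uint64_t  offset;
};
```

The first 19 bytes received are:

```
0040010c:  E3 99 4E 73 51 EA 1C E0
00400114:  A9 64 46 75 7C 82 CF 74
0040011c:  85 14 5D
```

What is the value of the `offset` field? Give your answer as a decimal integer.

`offset` follows `seq` (1 B), `port` (2 B), `capacity` (8 B), so it starts at offset 1 + 2 + 8 = 11 and occupies 8 bytes.
Bytes at offsets 11..18: 75 7C 82 CF 74 85 14 5D.
In big-endian order the high byte comes first in memory.
The bytes are already most-significant first: 0x757C82CF7485145D.
0x757C82CF7485145D = 8465785227074409565.

8465785227074409565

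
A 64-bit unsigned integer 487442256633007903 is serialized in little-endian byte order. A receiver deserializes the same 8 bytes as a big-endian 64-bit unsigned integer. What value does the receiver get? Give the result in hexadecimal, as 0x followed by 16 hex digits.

487442256633007903 in 64-bit hexadecimal is 0x06C3BE265B200F1F.
Stored little-endian, the bytes at ascending addresses are 1F 0F 20 5B 26 BE C3 06.
Read back as big-endian, the last byte is least significant, giving 0x1F0F205B26BEC306.

0x1F0F205B26BEC306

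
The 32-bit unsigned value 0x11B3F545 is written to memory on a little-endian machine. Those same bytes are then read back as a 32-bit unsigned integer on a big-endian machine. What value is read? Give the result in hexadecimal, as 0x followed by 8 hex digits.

Stored little-endian, the bytes at ascending addresses are 45 F5 B3 11.
Read back as big-endian, the last byte is least significant, giving 0x45F5B311.

0x45F5B311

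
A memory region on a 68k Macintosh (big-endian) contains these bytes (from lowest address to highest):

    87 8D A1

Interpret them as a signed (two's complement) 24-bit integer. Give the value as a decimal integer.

Big-endian stores the most-significant byte at the lowest address.
The bytes are already most-significant first: 0x878DA1.
Top bit is set, so as a signed 24-bit value this is 0x878DA1 − 2^24 = -7893599.

-7893599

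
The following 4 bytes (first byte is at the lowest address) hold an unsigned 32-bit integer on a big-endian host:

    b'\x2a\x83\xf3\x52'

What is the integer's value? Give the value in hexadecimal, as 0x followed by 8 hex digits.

0x2A83F352

In big-endian order the high byte comes first in memory.
The bytes are already most-significant first: 0x2A83F352.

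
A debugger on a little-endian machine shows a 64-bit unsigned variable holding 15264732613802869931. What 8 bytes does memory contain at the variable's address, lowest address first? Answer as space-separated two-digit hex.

15264732613802869931 in hexadecimal, padded to 64 bits, is 0xD3D7396FAD0A44AB.
Split into bytes (most-significant first): D3 D7 39 6F AD 0A 44 AB.
In little-endian order the low byte comes first in memory.
So at ascending addresses the bytes are AB 44 0A AD 6F 39 D7 D3.

AB 44 0A AD 6F 39 D7 D3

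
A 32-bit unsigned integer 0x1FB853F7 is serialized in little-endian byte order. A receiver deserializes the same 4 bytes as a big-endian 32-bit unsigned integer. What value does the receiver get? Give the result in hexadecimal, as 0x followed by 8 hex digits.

0xF753B81F

Stored little-endian, the bytes at ascending addresses are F7 53 B8 1F.
Read back as big-endian, the last byte is least significant, giving 0xF753B81F.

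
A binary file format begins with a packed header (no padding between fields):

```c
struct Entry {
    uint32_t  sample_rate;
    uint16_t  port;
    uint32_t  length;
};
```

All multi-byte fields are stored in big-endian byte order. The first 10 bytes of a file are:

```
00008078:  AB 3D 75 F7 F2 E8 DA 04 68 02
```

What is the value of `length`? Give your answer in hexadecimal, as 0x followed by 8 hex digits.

0xDA046802

`length` follows `sample_rate` (4 B), `port` (2 B), so it starts at offset 4 + 2 = 6 and occupies 4 bytes.
Bytes at offsets 6..9: DA 04 68 02.
Big-endian: lowest address holds the most-significant byte.
The bytes are already most-significant first: 0xDA046802.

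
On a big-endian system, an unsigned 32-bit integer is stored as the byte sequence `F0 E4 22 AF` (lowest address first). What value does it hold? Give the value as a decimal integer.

4041482927

Big-endian: lowest address holds the most-significant byte.
The bytes are already most-significant first: 0xF0E422AF.
0xF0E422AF = 4041482927.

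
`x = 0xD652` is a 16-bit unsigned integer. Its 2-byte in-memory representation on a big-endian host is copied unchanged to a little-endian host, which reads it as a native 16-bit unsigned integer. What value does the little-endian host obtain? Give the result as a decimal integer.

21206

Stored big-endian, the bytes at ascending addresses are D6 52.
Read back as little-endian, the first byte is least significant, giving 0x52D6.
0x52D6 = 21206.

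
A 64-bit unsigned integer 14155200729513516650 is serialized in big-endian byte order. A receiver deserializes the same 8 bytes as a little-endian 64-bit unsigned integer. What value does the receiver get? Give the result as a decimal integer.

7700593405262328260

14155200729513516650 in 64-bit hexadecimal is 0xC4716010E700DE6A.
Stored big-endian, the bytes at ascending addresses are C4 71 60 10 E7 00 DE 6A.
Read back as little-endian, the first byte is least significant, giving 0x6ADE00E7106071C4.
0x6ADE00E7106071C4 = 7700593405262328260.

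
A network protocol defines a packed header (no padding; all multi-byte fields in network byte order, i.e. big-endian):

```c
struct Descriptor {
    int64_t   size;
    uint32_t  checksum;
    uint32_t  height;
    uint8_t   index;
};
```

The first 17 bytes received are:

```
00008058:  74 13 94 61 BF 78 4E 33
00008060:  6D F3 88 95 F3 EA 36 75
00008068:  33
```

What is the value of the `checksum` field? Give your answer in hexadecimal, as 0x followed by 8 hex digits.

`checksum` follows `size` (8 bytes), so it starts at byte offset 8 and occupies 4 bytes.
Bytes at offsets 8..11: 6D F3 88 95.
Big-endian stores the most-significant byte at the lowest address.
The bytes are already most-significant first: 0x6DF38895.

0x6DF38895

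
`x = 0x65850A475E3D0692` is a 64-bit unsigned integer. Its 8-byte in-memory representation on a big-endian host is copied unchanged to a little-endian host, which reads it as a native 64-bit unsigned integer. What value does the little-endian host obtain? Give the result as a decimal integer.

10522165054525834597

Stored big-endian, the bytes at ascending addresses are 65 85 0A 47 5E 3D 06 92.
Read back as little-endian, the first byte is least significant, giving 0x92063D5E470A8565.
0x92063D5E470A8565 = 10522165054525834597.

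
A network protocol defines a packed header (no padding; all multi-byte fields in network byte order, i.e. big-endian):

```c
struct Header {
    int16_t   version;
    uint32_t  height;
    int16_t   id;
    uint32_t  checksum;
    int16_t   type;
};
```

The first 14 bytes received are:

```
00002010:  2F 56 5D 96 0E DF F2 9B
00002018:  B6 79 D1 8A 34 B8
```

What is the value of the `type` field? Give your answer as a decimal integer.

13496

`type` follows `version` (2 B), `height` (4 B), `id` (2 B), `checksum` (4 B), so it starts at offset 2 + 4 + 2 + 4 = 12 and occupies 2 bytes.
Bytes at offsets 12..13: 34 B8.
In big-endian order the high byte comes first in memory.
The bytes are already most-significant first: 0x34B8.
0x34B8 = 13496.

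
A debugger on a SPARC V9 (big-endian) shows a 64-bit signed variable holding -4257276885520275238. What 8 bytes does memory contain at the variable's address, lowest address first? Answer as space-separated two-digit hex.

Two's complement of -4257276885520275238 in 64 bits: 4257276885520275238 = 0x3B14E2C577EAD726; invert → 0xC4EB1D3A881528D9; add 1 → 0xC4EB1D3A881528DA.
Split into bytes (most-significant first): C4 EB 1D 3A 88 15 28 DA.
Big-endian: lowest address holds the most-significant byte.
So the memory order matches the most-significant-first order: C4 EB 1D 3A 88 15 28 DA.

C4 EB 1D 3A 88 15 28 DA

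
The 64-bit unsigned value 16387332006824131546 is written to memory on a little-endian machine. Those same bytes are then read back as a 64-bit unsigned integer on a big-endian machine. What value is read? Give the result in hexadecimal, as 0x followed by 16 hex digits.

0xDA3B24EBA27F6BE3

16387332006824131546 in 64-bit hexadecimal is 0xE36B7FA2EB243BDA.
Stored little-endian, the bytes at ascending addresses are DA 3B 24 EB A2 7F 6B E3.
Read back as big-endian, the last byte is least significant, giving 0xDA3B24EBA27F6BE3.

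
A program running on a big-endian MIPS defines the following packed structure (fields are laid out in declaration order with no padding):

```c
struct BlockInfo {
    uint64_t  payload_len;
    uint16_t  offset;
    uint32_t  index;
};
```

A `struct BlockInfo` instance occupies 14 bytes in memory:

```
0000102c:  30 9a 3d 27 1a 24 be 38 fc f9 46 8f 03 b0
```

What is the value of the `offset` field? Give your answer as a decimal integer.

`offset` follows `payload_len` (8 bytes), so it starts at byte offset 8 and occupies 2 bytes.
Bytes at offsets 8..9: FC F9.
In big-endian order the high byte comes first in memory.
The bytes are already most-significant first: 0xFCF9.
0xFCF9 = 64761.

64761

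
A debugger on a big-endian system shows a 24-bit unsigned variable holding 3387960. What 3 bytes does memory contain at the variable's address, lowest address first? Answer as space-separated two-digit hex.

3387960 in hexadecimal, padded to 24 bits, is 0x33B238.
Split into bytes (most-significant first): 33 B2 38.
Big-endian: lowest address holds the most-significant byte.
So the memory order matches the most-significant-first order: 33 B2 38.

33 B2 38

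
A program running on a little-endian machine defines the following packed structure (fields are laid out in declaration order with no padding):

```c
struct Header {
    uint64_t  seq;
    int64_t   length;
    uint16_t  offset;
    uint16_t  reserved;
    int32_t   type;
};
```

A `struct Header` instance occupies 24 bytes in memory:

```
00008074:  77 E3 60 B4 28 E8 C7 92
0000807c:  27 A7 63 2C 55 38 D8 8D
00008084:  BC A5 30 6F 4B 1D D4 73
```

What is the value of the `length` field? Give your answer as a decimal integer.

`length` follows `seq` (8 bytes), so it starts at byte offset 8 and occupies 8 bytes.
Bytes at offsets 8..15: 27 A7 63 2C 55 38 D8 8D.
Little-endian stores the least-significant byte at the lowest address.
Reassemble most-significant byte first: 8D D8 38 55 2C 63 A7 27 → 0x8DD838552C63A727.
Top bit is set, so as a signed 64-bit value this is 0x8DD838552C63A727 − 2^64 = -8225762780924106969.

-8225762780924106969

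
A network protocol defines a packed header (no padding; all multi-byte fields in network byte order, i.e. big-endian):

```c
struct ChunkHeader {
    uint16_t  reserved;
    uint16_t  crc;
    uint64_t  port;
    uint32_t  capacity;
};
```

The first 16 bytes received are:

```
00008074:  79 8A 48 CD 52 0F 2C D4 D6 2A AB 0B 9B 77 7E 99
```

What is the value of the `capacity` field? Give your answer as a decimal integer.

2608299673

`capacity` follows `reserved` (2 B), `crc` (2 B), `port` (8 B), so it starts at offset 2 + 2 + 8 = 12 and occupies 4 bytes.
Bytes at offsets 12..15: 9B 77 7E 99.
In big-endian order the high byte comes first in memory.
The bytes are already most-significant first: 0x9B777E99.
0x9B777E99 = 2608299673.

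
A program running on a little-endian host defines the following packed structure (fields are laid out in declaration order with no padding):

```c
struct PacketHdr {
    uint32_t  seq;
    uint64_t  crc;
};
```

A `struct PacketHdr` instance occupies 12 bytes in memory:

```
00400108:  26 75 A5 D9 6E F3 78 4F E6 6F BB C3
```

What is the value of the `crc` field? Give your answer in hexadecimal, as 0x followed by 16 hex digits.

0xC3BB6FE64F78F36E

`crc` follows `seq` (4 bytes), so it starts at byte offset 4 and occupies 8 bytes.
Bytes at offsets 4..11: 6E F3 78 4F E6 6F BB C3.
In little-endian order the low byte comes first in memory.
Reassemble most-significant byte first: C3 BB 6F E6 4F 78 F3 6E → 0xC3BB6FE64F78F36E.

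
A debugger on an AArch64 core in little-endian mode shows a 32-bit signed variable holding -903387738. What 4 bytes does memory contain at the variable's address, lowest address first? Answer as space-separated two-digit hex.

A6 65 27 CA

Two's complement of -903387738 in 32 bits: 903387738 = 0x35D89A5A; invert → 0xCA2765A5; add 1 → 0xCA2765A6.
Split into bytes (most-significant first): CA 27 65 A6.
In little-endian order the low byte comes first in memory.
So at ascending addresses the bytes are A6 65 27 CA.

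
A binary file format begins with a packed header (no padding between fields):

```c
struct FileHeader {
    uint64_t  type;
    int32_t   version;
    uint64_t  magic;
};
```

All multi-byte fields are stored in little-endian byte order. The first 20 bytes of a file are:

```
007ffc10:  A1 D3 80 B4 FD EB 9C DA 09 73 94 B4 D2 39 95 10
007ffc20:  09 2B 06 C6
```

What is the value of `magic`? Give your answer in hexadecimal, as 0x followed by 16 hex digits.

`magic` follows `type` (8 B), `version` (4 B), so it starts at offset 8 + 4 = 12 and occupies 8 bytes.
Bytes at offsets 12..19: D2 39 95 10 09 2B 06 C6.
In little-endian order the low byte comes first in memory.
Reassemble most-significant byte first: C6 06 2B 09 10 95 39 D2 → 0xC6062B09109539D2.

0xC6062B09109539D2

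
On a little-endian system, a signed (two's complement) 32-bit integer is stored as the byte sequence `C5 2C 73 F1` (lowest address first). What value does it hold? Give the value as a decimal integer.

Little-endian stores the least-significant byte at the lowest address.
Reassemble most-significant byte first: F1 73 2C C5 → 0xF1732CC5.
Top bit is set, so as a signed 32-bit value this is 0xF1732CC5 − 2^32 = -244110139.

-244110139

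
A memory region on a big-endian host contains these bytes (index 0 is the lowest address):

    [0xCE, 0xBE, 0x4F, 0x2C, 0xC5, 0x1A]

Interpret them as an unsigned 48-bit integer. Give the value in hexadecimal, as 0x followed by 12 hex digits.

0xCEBE4F2CC51A

Big-endian: lowest address holds the most-significant byte.
The bytes are already most-significant first: 0xCEBE4F2CC51A.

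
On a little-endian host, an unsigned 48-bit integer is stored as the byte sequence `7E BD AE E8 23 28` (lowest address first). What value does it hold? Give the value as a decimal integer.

44134692732286

Little-endian stores the least-significant byte at the lowest address.
Reassemble most-significant byte first: 28 23 E8 AE BD 7E → 0x2823E8AEBD7E.
0x2823E8AEBD7E = 44134692732286.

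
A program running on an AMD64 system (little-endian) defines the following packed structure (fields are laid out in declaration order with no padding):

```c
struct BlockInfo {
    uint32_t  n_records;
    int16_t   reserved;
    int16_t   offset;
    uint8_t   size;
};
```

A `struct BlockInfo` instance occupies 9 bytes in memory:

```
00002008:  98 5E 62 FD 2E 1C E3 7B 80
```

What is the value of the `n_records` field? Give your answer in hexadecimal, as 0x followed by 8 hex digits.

`n_records` is the first field, at byte offset 0, occupying 4 bytes.
Bytes at offsets 0..3: 98 5E 62 FD.
Little-endian stores the least-significant byte at the lowest address.
Reassemble most-significant byte first: FD 62 5E 98 → 0xFD625E98.

0xFD625E98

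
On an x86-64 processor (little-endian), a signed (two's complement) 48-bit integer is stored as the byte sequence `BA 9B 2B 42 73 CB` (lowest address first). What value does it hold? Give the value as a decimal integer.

Little-endian: lowest address holds the least-significant byte.
Reassemble most-significant byte first: CB 73 42 2B 9B BA → 0xCB73422B9BBA.
Top bit is set, so as a signed 48-bit value this is 0xCB73422B9BBA − 2^48 = -57779084878918.

-57779084878918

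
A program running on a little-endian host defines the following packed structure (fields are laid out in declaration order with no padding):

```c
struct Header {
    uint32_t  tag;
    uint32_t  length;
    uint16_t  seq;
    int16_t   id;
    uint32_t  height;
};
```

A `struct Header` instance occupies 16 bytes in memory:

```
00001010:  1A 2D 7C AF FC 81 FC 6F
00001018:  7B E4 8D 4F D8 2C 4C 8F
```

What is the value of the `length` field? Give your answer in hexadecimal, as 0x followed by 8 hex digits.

0x6FFC81FC

`length` follows `tag` (4 bytes), so it starts at byte offset 4 and occupies 4 bytes.
Bytes at offsets 4..7: FC 81 FC 6F.
Little-endian: lowest address holds the least-significant byte.
Reassemble most-significant byte first: 6F FC 81 FC → 0x6FFC81FC.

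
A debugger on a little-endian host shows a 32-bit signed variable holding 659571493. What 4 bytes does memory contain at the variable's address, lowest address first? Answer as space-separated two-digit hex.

25 43 50 27

659571493 in hexadecimal, padded to 32 bits, is 0x27504325.
Split into bytes (most-significant first): 27 50 43 25.
Little-endian stores the least-significant byte at the lowest address.
So at ascending addresses the bytes are 25 43 50 27.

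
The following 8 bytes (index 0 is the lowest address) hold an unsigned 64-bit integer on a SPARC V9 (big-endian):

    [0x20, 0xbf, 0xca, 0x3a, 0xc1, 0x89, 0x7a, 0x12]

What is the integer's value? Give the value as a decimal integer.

Big-endian: lowest address holds the most-significant byte.
The bytes are already most-significant first: 0x20BFCA3AC1897A12.
0x20BFCA3AC1897A12 = 2359827083469355538.

2359827083469355538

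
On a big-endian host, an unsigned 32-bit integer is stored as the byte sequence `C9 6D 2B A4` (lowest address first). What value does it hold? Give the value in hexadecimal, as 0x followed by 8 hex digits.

In big-endian order the high byte comes first in memory.
The bytes are already most-significant first: 0xC96D2BA4.

0xC96D2BA4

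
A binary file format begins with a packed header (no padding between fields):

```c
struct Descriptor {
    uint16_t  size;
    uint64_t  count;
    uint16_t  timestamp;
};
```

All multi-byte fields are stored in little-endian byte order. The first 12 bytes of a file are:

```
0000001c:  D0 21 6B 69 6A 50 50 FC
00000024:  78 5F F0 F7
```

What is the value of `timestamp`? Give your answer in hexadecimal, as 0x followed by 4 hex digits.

0xF7F0

`timestamp` follows `size` (2 B), `count` (8 B), so it starts at offset 2 + 8 = 10 and occupies 2 bytes.
Bytes at offsets 10..11: F0 F7.
In little-endian order the low byte comes first in memory.
Reassemble most-significant byte first: F7 F0 → 0xF7F0.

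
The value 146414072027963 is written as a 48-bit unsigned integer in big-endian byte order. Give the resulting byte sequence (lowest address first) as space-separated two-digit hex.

146414072027963 in hexadecimal, padded to 48 bits, is 0x8529AEC0DB3B.
Split into bytes (most-significant first): 85 29 AE C0 DB 3B.
Big-endian stores the most-significant byte at the lowest address.
So the memory order matches the most-significant-first order: 85 29 AE C0 DB 3B.

85 29 AE C0 DB 3B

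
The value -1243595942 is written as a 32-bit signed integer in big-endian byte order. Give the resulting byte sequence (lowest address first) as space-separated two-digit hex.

Two's complement of -1243595942 in 32 bits: 1243595942 = 0x4A1FC4A6; invert → 0xB5E03B59; add 1 → 0xB5E03B5A.
Split into bytes (most-significant first): B5 E0 3B 5A.
Big-endian stores the most-significant byte at the lowest address.
So the memory order matches the most-significant-first order: B5 E0 3B 5A.

B5 E0 3B 5A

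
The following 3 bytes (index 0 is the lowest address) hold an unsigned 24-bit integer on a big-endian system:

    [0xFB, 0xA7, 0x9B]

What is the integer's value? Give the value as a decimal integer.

Big-endian: lowest address holds the most-significant byte.
The bytes are already most-significant first: 0xFBA79B.
0xFBA79B = 16492443.

16492443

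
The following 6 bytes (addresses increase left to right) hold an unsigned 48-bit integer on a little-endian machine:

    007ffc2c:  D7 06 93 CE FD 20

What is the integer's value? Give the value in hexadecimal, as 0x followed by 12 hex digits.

0x20FDCE9306D7

Little-endian: lowest address holds the least-significant byte.
Reassemble most-significant byte first: 20 FD CE 93 06 D7 → 0x20FDCE9306D7.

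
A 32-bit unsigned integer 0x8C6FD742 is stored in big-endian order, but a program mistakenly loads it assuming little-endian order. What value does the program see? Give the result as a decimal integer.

Stored big-endian, the bytes at ascending addresses are 8C 6F D7 42.
Read back as little-endian, the first byte is least significant, giving 0x42D76F8C.
0x42D76F8C = 1121415052.

1121415052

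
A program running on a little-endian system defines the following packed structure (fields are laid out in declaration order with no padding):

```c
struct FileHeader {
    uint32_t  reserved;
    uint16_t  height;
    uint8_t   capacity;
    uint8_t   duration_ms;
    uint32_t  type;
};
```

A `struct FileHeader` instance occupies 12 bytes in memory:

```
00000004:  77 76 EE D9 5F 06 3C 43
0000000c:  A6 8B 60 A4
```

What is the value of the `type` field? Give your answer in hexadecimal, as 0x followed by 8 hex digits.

`type` follows `reserved` (4 B), `height` (2 B), `capacity` (1 B), `duration_ms` (1 B), so it starts at offset 4 + 2 + 1 + 1 = 8 and occupies 4 bytes.
Bytes at offsets 8..11: A6 8B 60 A4.
In little-endian order the low byte comes first in memory.
Reassemble most-significant byte first: A4 60 8B A6 → 0xA4608BA6.

0xA4608BA6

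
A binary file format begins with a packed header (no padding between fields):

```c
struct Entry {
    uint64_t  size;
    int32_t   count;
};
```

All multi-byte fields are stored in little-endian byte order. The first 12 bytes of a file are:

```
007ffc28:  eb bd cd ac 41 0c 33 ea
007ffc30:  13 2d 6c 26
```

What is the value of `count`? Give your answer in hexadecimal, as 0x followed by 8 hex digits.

`count` follows `size` (8 bytes), so it starts at byte offset 8 and occupies 4 bytes.
Bytes at offsets 8..11: 13 2D 6C 26.
Little-endian: lowest address holds the least-significant byte.
Reassemble most-significant byte first: 26 6C 2D 13 → 0x266C2D13.

0x266C2D13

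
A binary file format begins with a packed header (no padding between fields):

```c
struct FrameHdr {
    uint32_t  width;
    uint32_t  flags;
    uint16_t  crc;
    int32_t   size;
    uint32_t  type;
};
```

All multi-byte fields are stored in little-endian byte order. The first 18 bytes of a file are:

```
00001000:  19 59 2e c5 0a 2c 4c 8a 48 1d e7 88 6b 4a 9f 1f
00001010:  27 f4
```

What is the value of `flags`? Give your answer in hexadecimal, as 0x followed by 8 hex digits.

0x8A4C2C0A

`flags` follows `width` (4 bytes), so it starts at byte offset 4 and occupies 4 bytes.
Bytes at offsets 4..7: 0A 2C 4C 8A.
Little-endian: lowest address holds the least-significant byte.
Reassemble most-significant byte first: 8A 4C 2C 0A → 0x8A4C2C0A.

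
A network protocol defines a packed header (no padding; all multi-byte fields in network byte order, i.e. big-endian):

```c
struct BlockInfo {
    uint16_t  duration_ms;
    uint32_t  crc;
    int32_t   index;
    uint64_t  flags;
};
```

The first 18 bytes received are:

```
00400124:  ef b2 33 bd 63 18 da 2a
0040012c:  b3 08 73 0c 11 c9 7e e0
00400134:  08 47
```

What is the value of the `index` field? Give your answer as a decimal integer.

`index` follows `duration_ms` (2 B), `crc` (4 B), so it starts at offset 2 + 4 = 6 and occupies 4 bytes.
Bytes at offsets 6..9: DA 2A B3 08.
Big-endian: lowest address holds the most-significant byte.
The bytes are already most-significant first: 0xDA2AB308.
Top bit is set, so as a signed 32-bit value this is 0xDA2AB308 − 2^32 = -634735864.

-634735864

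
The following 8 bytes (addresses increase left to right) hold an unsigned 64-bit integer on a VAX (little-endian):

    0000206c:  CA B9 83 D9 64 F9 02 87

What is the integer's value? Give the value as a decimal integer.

In little-endian order the low byte comes first in memory.
Reassemble most-significant byte first: 87 02 F9 64 D9 83 B9 CA → 0x8702F964D983B9CA.
0x8702F964D983B9CA = 9728612356615027146.

9728612356615027146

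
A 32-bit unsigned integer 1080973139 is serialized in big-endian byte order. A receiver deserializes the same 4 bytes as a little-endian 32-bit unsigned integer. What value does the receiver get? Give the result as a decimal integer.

1080973139 in 32-bit hexadecimal is 0x406E5753.
Stored big-endian, the bytes at ascending addresses are 40 6E 57 53.
Read back as little-endian, the first byte is least significant, giving 0x53576E40.
0x53576E40 = 1398238784.

1398238784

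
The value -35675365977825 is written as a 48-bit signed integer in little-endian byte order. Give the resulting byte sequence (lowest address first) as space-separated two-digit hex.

1F D1 7B AE 8D DF

Two's complement of -35675365977825 in 48 bits: 35675365977825 = 0x207251842EE1; invert → 0xDF8DAE7BD11E; add 1 → 0xDF8DAE7BD11F.
Split into bytes (most-significant first): DF 8D AE 7B D1 1F.
Little-endian: lowest address holds the least-significant byte.
So at ascending addresses the bytes are 1F D1 7B AE 8D DF.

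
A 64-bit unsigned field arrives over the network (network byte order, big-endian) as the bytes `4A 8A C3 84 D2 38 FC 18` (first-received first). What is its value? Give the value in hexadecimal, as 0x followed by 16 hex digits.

0x4A8AC384D238FC18

In big-endian order the high byte comes first in memory.
The bytes are already most-significant first: 0x4A8AC384D238FC18.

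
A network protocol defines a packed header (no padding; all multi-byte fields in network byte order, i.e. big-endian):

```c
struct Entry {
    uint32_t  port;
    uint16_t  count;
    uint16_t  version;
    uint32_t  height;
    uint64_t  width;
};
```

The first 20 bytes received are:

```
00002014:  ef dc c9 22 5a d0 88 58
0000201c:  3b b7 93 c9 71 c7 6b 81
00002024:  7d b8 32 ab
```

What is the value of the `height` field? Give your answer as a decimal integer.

1001886665

`height` follows `port` (4 B), `count` (2 B), `version` (2 B), so it starts at offset 4 + 2 + 2 = 8 and occupies 4 bytes.
Bytes at offsets 8..11: 3B B7 93 C9.
In big-endian order the high byte comes first in memory.
The bytes are already most-significant first: 0x3BB793C9.
0x3BB793C9 = 1001886665.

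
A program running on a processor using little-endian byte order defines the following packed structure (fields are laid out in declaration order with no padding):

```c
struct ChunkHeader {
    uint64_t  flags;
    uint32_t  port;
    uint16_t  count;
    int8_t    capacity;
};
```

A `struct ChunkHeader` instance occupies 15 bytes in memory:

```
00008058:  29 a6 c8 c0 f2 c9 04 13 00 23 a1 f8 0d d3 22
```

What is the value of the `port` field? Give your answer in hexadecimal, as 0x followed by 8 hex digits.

0xF8A12300

`port` follows `flags` (8 bytes), so it starts at byte offset 8 and occupies 4 bytes.
Bytes at offsets 8..11: 00 23 A1 F8.
Little-endian stores the least-significant byte at the lowest address.
Reassemble most-significant byte first: F8 A1 23 00 → 0xF8A12300.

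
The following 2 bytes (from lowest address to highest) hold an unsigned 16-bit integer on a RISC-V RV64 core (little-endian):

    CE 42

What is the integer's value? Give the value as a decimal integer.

17102

Little-endian: lowest address holds the least-significant byte.
Reassemble most-significant byte first: 42 CE → 0x42CE.
0x42CE = 17102.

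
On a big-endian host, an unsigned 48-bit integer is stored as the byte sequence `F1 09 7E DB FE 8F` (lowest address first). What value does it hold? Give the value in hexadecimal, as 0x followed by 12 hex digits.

Big-endian: lowest address holds the most-significant byte.
The bytes are already most-significant first: 0xF1097EDBFE8F.

0xF1097EDBFE8F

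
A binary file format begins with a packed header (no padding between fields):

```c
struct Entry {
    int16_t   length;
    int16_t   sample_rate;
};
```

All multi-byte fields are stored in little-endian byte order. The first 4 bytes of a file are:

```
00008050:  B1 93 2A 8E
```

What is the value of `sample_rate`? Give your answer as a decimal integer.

-29142

`sample_rate` follows `length` (2 bytes), so it starts at byte offset 2 and occupies 2 bytes.
Bytes at offsets 2..3: 2A 8E.
In little-endian order the low byte comes first in memory.
Reassemble most-significant byte first: 8E 2A → 0x8E2A.
Top bit is set, so as a signed 16-bit value this is 0x8E2A − 2^16 = -29142.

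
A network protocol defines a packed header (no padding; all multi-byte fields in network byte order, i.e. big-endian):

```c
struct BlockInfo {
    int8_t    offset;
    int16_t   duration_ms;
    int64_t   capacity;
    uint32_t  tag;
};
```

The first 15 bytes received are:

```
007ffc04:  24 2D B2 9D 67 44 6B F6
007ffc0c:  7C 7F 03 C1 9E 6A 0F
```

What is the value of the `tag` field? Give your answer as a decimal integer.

3248384527

`tag` follows `offset` (1 B), `duration_ms` (2 B), `capacity` (8 B), so it starts at offset 1 + 2 + 8 = 11 and occupies 4 bytes.
Bytes at offsets 11..14: C1 9E 6A 0F.
In big-endian order the high byte comes first in memory.
The bytes are already most-significant first: 0xC19E6A0F.
0xC19E6A0F = 3248384527.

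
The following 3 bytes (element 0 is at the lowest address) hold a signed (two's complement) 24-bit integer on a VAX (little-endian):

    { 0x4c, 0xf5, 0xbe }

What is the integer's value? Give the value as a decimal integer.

-4262580

In little-endian order the low byte comes first in memory.
Reassemble most-significant byte first: BE F5 4C → 0xBEF54C.
Top bit is set, so as a signed 24-bit value this is 0xBEF54C − 2^24 = -4262580.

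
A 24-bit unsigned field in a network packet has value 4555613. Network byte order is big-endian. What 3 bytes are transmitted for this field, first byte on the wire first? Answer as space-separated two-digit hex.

45 83 5D

4555613 in hexadecimal, padded to 24 bits, is 0x45835D.
Split into bytes (most-significant first): 45 83 5D.
In big-endian order the high byte comes first in memory.
So the memory order matches the most-significant-first order: 45 83 5D.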